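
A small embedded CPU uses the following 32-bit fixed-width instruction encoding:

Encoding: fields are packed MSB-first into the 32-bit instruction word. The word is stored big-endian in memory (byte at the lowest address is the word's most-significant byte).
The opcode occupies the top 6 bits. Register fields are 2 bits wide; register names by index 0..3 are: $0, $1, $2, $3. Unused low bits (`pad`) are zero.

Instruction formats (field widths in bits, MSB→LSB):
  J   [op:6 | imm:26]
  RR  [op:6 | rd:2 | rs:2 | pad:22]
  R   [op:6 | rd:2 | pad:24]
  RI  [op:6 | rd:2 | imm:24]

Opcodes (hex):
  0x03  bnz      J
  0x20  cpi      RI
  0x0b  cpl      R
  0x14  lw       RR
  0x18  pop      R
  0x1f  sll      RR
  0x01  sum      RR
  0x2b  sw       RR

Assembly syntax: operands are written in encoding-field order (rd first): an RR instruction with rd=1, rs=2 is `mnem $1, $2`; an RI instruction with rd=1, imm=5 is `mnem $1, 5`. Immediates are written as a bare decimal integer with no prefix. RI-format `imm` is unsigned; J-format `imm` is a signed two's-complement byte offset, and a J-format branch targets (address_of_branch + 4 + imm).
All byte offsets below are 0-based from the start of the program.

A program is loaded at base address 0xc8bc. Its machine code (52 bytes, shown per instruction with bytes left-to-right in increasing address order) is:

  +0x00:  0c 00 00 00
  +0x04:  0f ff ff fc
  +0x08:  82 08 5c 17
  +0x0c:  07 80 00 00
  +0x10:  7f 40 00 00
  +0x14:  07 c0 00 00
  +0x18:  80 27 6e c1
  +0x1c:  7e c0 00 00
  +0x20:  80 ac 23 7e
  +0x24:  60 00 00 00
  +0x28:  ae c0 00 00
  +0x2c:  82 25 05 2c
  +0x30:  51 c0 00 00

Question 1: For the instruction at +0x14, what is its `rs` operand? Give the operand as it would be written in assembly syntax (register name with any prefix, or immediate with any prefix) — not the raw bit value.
[14] 07 c0 00 00 → 0x07c00000
  opcode bits[31:26]=0x1: sum/RR
  rd: (w>>24)&0x3=0x3 → $3
  rs: (w>>22)&0x3=0x3 → $3

$3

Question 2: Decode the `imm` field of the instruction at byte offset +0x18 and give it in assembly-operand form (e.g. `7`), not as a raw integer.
2584257

[18] 80 27 6e c1 → 0x80276ec1
  op=0x80276ec1>>26=0x20 ⇒ cpi (RI)
  rd@[25:24]=0x0 ⇒ $0
  imm@[23:0]=0x276ec1 ⇒ 2584257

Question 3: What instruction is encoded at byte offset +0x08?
cpi $2, 547863

@+08  big-endian(82 08 5c 17) = 0x82085c17
  op=0x82085c17>>26=0x20 ⇒ cpi (RI)
  rd: (w>>24)&0x3=0x2 → $2
  imm: (w>>0)&0xffffff=0x85c17 → 547863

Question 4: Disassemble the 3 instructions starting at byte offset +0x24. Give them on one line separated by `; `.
pop $0; sw $2, $3; cpi $2, 2426156

[24] 60 00 00 00 → 0x60000000
  top 6b → 0x18 → pop [R]
  [25:24] rd=0 = $0
[28] ae c0 00 00 → 0xaec00000
  top 6b → 0x2b → sw [RR]
  [25:24] rd=2 = $2
  [23:22] rs=3 = $3
[2c] 82 25 05 2c → 0x8225052c
  top 6b → 0x20 → cpi [RI]
  [25:24] rd=2 = $2
  [23:0] imm=2426156 = 2426156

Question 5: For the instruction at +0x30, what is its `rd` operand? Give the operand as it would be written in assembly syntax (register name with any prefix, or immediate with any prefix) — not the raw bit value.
off 0x30: read 51 c0 00 00 as big → 0x51c00000
  op=0x51c00000>>26=0x14 ⇒ lw (RR)
  rd: (w>>24)&0x3=0x1 → $1
  rs: (w>>22)&0x3=0x3 → $3

$1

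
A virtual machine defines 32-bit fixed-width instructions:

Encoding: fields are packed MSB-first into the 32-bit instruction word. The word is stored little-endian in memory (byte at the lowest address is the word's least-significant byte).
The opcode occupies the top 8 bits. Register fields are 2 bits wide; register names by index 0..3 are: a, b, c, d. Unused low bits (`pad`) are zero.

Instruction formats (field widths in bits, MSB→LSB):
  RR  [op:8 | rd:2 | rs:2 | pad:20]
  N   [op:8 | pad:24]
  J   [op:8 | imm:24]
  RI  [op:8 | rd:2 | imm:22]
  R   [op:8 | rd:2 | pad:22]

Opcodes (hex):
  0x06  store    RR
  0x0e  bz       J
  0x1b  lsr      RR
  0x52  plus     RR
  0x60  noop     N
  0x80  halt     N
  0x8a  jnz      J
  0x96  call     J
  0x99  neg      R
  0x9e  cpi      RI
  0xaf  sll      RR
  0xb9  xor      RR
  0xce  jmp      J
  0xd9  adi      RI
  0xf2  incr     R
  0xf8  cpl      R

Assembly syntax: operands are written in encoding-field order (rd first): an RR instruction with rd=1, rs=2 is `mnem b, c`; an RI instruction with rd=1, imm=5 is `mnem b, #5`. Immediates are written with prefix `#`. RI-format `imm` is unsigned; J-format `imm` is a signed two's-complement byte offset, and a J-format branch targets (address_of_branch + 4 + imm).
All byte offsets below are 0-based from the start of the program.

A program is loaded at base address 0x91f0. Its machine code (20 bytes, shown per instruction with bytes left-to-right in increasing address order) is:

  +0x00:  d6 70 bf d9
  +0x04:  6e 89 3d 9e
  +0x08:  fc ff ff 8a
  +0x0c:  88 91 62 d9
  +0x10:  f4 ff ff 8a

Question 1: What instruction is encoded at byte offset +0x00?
off 0x00: read d6 70 bf d9 as little → 0xd9bf70d6
  top 8b → 0xd9 → adi [RI]
  rd@[23:22]=0x2 ⇒ c
  imm@[21:0]=0x3f70d6 ⇒ #4157654

adi c, #4157654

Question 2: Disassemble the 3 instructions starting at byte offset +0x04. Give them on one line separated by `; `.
@+04  little-endian(6e 89 3d 9e) = 0x9e3d896e
  opcode bits[31:24]=0x9e: cpi/RI
  [23:22] rd=0 = a
  [21:0] imm=4032878 = #4032878
@+08  little-endian(fc ff ff 8a) = 0x8afffffc
  opcode bits[31:24]=0x8a: jnz/J
  [23:0] imm=16777212 (s24→-4) = #-4
@+0c  little-endian(88 91 62 d9) = 0xd9629188
  opcode bits[31:24]=0xd9: adi/RI
  [23:22] rd=1 = b
  [21:0] imm=2265480 = #2265480

cpi a, #4032878; jnz #-4; adi b, #2265480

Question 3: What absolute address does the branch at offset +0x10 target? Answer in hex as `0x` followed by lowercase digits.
0x91f8

+0x10: f4 ff ff 8a ⇒ word 0x8afffff4 (little)
  op=0x8afffff4>>24=0x8a ⇒ jnz (J)
  [23:0] imm=16777204 (s24→-12) = #-12
  target = base 0x91f0 + off 0x10 + 4 + imm -12 = 0x91f8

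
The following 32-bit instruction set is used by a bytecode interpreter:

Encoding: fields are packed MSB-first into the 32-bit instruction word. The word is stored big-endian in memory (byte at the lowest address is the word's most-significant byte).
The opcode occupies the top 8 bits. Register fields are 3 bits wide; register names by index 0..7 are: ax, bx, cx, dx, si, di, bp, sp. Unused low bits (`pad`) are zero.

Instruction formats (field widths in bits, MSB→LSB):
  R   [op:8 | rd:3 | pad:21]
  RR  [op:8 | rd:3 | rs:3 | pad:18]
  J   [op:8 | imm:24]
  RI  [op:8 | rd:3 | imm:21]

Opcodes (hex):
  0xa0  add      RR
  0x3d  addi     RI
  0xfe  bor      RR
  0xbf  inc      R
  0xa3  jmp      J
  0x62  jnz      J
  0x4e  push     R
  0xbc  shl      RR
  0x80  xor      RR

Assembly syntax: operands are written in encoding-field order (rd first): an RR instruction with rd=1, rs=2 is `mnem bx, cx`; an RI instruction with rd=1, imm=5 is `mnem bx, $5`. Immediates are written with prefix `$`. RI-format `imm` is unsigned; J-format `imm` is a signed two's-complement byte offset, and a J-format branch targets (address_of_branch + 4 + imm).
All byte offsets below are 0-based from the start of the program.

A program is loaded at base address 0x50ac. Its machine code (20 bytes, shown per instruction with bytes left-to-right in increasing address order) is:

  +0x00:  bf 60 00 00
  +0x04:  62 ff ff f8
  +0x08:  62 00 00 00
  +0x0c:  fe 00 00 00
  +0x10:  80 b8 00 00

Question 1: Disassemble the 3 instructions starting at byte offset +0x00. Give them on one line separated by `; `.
[00] bf 60 00 00 → 0xbf600000
  opcode bits[31:24]=0xbf: inc/R
  rd: (w>>21)&0x7=0x3 → dx
[04] 62 ff ff f8 → 0x62fffff8
  opcode bits[31:24]=0x62: jnz/J
  imm: (w>>0)&0xffffff=0xfffff8 (s24→-8) → $-8
[08] 62 00 00 00 → 0x62000000
  opcode bits[31:24]=0x62: jnz/J
  imm: (w>>0)&0xffffff=0x0 → $0

inc dx; jnz $-8; jnz $0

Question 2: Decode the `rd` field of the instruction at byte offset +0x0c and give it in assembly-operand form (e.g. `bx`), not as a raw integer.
ax

[0c] fe 00 00 00 → 0xfe000000
  op=0xfe000000>>24=0xfe ⇒ bor (RR)
  [23:21] rd=0 = ax
  [20:18] rs=0 = ax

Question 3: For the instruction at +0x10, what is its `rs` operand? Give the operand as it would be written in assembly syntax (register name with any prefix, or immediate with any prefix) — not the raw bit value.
bp

off 0x10: read 80 b8 00 00 as big → 0x80b80000
  top 8b → 0x80 → xor [RR]
  [23:21] rd=5 = di
  [20:18] rs=6 = bp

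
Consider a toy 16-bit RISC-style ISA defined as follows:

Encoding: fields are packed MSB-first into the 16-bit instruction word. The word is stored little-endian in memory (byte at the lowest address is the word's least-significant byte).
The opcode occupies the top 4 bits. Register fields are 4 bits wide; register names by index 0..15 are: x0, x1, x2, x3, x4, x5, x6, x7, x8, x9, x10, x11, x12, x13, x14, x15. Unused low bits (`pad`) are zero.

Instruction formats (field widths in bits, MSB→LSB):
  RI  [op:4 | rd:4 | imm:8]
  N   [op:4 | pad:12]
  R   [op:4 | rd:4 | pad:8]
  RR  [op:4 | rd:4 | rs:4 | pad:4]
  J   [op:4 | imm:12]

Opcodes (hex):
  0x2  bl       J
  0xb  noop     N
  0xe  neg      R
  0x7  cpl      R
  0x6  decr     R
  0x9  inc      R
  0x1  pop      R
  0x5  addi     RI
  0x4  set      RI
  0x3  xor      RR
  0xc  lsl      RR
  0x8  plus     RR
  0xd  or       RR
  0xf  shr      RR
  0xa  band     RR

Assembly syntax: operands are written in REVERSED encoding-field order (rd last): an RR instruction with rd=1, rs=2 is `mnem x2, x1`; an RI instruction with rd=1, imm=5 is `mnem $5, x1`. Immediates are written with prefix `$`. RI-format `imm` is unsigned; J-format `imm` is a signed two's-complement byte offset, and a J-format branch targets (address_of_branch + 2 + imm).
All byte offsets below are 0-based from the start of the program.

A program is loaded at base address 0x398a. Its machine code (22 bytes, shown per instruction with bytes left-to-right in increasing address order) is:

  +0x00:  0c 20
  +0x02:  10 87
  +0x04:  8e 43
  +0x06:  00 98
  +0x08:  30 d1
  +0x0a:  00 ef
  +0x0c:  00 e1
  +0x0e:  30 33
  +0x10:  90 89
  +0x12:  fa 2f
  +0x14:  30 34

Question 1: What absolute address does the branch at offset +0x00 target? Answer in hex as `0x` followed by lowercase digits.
@+00  little-endian(0c 20) = 0x200c
  opcode bits[15:12]=0x2: bl/J
  [11:0] imm=12 = $12
  target = base 0x398a + off 0x00 + 2 + imm 12 = 0x3998

0x3998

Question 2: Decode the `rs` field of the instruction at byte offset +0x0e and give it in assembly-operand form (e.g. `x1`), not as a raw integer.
x3

+0x0e: 30 33 ⇒ word 0x3330 (little)
  op=0x3330>>12=0x3 ⇒ xor (RR)
  rd: (w>>8)&0xf=0x3 → x3
  rs: (w>>4)&0xf=0x3 → x3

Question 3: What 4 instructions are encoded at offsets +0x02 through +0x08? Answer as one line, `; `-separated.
+0x02: 10 87 ⇒ word 0x8710 (little)
  top 4b → 0x8 → plus [RR]
  [11:8] rd=7 = x7
  [7:4] rs=1 = x1
+0x04: 8e 43 ⇒ word 0x438e (little)
  top 4b → 0x4 → set [RI]
  [11:8] rd=3 = x3
  [7:0] imm=142 = $142
+0x06: 00 98 ⇒ word 0x9800 (little)
  top 4b → 0x9 → inc [R]
  [11:8] rd=8 = x8
+0x08: 30 d1 ⇒ word 0xd130 (little)
  top 4b → 0xd → or [RR]
  [11:8] rd=1 = x1
  [7:4] rs=3 = x3

plus x1, x7; set $142, x3; inc x8; or x3, x1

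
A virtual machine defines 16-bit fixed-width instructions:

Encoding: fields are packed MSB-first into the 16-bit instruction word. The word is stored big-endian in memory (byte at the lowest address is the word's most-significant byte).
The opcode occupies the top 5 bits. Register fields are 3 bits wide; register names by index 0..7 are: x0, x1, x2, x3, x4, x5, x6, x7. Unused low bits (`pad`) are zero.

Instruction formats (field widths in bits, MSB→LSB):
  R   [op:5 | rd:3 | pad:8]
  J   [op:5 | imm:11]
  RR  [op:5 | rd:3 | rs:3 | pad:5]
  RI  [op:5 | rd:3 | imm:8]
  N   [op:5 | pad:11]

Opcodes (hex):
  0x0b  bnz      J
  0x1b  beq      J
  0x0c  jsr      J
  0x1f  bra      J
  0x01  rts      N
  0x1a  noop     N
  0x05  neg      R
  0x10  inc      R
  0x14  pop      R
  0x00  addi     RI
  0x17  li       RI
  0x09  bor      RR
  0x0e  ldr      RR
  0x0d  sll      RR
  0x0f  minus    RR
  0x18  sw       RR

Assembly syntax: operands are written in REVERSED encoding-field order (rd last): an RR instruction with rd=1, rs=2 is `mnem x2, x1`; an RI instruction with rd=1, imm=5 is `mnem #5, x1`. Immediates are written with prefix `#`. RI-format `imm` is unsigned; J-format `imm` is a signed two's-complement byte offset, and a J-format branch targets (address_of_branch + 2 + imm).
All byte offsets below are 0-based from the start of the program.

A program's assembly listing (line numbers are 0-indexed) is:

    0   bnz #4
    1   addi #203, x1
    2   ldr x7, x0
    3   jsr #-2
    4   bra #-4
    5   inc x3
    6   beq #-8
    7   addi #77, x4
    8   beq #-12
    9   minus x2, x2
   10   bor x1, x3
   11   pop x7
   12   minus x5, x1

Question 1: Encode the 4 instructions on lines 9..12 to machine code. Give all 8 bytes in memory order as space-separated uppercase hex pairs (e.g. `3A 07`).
7A 40 4B 20 A7 00 79 A0

line 9 (minus): pack op=0xf:5|rd=2:3|rs=2:3|pad=0:5 = 0x7a40; big→ 7a 40
line 10 (bor): pack op=0x9:5|rd=3:3|rs=1:3|pad=0:5 = 0x4b20; big→ 4b 20
line 11 (pop): pack op=0x14:5|rd=7:3|pad=0:8 = 0xa700; big→ a7 00
line 12 (minus): pack op=0xf:5|rd=1:3|rs=5:3|pad=0:5 = 0x79a0; big→ 79 a0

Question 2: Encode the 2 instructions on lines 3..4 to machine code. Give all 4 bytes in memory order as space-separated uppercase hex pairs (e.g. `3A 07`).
L3: jsr op=0xc:5|imm=-2:11 ⇒ 0x67fe ⇒ big 67 fe
L4: bra op=0x1f:5|imm=-4:11 ⇒ 0xfffc ⇒ big ff fc

67 FE FF FC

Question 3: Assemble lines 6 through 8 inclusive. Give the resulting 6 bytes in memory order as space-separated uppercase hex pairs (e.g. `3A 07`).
L6: beq op=0x1b:5|imm=-8:11 ⇒ 0xdff8 ⇒ big df f8
L7: addi op=0x0:5|rd=4:3|imm=77:8 ⇒ 0x044d ⇒ big 04 4d
L8: beq op=0x1b:5|imm=-12:11 ⇒ 0xdff4 ⇒ big df f4

DF F8 04 4D DF F4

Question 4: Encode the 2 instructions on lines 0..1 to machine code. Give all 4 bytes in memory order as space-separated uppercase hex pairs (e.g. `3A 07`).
58 04 01 CB

line 0 (bnz): pack op=0xb:5|imm=4:11 = 0x5804; big→ 58 04
line 1 (addi): pack op=0x0:5|rd=1:3|imm=203:8 = 0x01cb; big→ 01 cb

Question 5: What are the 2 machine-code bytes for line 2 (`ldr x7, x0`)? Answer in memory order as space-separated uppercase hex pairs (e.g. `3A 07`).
2. ldr fields op=0xe:5|rd=0:3|rs=7:3|pad=0:5 → word 70e0h → 70 e0

70 E0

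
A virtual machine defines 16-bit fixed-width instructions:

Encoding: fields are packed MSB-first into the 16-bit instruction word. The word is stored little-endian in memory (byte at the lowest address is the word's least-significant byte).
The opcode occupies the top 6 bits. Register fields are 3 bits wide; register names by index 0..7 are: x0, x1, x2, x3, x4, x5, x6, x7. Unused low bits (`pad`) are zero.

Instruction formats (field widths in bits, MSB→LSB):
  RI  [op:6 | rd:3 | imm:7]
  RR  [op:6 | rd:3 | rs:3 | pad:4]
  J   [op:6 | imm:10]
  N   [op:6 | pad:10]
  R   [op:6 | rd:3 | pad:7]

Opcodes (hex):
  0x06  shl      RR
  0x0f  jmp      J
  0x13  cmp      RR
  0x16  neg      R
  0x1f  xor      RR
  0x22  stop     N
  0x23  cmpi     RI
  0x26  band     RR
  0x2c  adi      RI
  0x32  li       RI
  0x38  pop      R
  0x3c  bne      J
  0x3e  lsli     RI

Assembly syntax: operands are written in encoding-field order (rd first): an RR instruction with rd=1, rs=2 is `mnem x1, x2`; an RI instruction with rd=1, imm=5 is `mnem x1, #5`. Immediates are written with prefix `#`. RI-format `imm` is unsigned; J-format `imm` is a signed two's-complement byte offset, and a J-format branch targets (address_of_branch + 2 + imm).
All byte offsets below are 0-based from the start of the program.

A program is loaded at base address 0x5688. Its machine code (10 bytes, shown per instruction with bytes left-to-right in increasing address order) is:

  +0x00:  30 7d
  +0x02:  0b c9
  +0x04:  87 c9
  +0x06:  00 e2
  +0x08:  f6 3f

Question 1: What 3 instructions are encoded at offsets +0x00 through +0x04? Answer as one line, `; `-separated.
[00] 30 7d → 0x7d30
  opcode bits[15:10]=0x1f: xor/RR
  [9:7] rd=2 = x2
  [6:4] rs=3 = x3
[02] 0b c9 → 0xc90b
  opcode bits[15:10]=0x32: li/RI
  [9:7] rd=2 = x2
  [6:0] imm=11 = #11
[04] 87 c9 → 0xc987
  opcode bits[15:10]=0x32: li/RI
  [9:7] rd=3 = x3
  [6:0] imm=7 = #7

xor x2, x3; li x2, #11; li x3, #7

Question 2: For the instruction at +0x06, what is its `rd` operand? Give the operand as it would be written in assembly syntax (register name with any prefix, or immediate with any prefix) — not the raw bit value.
+0x06: 00 e2 ⇒ word 0xe200 (little)
  opcode bits[15:10]=0x38: pop/R
  rd@[9:7]=0x4 ⇒ x4

x4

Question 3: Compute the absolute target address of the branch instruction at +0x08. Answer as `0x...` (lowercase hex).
[08] f6 3f → 0x3ff6
  opcode bits[15:10]=0xf: jmp/J
  imm: (w>>0)&0x3ff=0x3f6 (s10→-10) → #-10
  target = base 0x5688 + off 0x08 + 2 + imm -10 = 0x5688

0x5688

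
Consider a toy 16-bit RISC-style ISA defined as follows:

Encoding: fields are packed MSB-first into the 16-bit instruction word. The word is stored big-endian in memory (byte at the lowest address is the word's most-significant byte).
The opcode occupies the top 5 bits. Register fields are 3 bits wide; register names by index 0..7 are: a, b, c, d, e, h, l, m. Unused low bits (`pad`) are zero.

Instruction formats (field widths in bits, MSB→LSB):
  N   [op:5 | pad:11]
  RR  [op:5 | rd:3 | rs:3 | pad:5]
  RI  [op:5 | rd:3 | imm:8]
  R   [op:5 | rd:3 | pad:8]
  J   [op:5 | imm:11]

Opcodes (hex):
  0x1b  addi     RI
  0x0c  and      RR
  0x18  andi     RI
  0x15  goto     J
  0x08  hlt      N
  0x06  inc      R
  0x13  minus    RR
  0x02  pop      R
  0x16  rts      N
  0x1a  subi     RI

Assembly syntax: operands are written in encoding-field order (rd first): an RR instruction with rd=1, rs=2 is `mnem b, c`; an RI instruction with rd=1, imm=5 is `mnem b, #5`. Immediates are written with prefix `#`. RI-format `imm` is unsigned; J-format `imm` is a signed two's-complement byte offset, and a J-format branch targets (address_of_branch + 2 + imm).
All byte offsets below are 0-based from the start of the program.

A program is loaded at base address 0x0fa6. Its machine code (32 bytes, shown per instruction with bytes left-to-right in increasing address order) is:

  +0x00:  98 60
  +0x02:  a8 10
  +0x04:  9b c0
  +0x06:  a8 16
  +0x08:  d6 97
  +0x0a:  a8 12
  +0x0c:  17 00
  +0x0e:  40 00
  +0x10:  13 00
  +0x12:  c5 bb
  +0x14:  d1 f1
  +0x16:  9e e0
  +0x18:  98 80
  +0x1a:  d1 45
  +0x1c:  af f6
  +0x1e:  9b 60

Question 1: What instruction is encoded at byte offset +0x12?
andi h, #187

[12] c5 bb → 0xc5bb
  top 5b → 0x18 → andi [RI]
  rd@[10:8]=0x5 ⇒ h
  imm@[7:0]=0xbb ⇒ #187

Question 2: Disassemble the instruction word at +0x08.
subi l, #151

off 0x08: read d6 97 as big → 0xd697
  opcode bits[15:11]=0x1a: subi/RI
  [10:8] rd=6 = l
  [7:0] imm=151 = #151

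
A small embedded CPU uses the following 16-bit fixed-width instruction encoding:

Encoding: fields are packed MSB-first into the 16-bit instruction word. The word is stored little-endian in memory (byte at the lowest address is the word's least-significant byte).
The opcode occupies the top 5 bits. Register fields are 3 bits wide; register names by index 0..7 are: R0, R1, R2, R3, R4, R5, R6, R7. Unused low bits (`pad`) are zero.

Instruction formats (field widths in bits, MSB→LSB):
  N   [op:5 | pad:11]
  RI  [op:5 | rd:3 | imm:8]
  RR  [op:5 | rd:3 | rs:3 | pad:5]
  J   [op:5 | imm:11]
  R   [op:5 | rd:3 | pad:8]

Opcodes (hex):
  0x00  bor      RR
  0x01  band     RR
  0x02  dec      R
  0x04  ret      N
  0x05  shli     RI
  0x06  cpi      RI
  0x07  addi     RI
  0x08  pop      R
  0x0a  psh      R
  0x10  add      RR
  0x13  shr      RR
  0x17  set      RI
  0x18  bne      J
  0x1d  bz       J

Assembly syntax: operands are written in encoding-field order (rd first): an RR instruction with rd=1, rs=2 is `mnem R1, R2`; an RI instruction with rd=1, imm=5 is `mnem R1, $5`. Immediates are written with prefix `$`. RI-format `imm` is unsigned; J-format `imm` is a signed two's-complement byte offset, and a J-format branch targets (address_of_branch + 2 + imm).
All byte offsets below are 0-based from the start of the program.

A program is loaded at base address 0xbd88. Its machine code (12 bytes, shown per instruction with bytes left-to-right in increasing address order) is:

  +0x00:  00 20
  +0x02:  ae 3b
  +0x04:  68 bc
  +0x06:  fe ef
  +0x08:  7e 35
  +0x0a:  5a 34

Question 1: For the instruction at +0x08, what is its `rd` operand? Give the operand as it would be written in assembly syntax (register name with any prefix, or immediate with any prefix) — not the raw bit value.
@+08  little-endian(7e 35) = 0x357e
  opcode bits[15:11]=0x6: cpi/RI
  [10:8] rd=5 = R5
  [7:0] imm=126 = $126

R5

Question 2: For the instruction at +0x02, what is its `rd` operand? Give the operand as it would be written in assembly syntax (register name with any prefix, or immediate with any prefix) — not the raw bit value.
R3

@+02  little-endian(ae 3b) = 0x3bae
  op=0x3bae>>11=0x7 ⇒ addi (RI)
  rd@[10:8]=0x3 ⇒ R3
  imm@[7:0]=0xae ⇒ $174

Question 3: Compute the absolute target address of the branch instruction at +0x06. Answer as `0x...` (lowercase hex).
@+06  little-endian(fe ef) = 0xeffe
  opcode bits[15:11]=0x1d: bz/J
  imm@[10:0]=0x7fe (s11→-2) ⇒ $-2
  target = base 0xbd88 + off 0x06 + 2 + imm -2 = 0xbd8e

0xbd8e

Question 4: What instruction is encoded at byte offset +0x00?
off 0x00: read 00 20 as little → 0x2000
  op=0x2000>>11=0x4 ⇒ ret (N)

ret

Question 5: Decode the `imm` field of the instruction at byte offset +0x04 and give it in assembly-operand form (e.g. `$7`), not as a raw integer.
$104

[04] 68 bc → 0xbc68
  top 5b → 0x17 → set [RI]
  rd: (w>>8)&0x7=0x4 → R4
  imm: (w>>0)&0xff=0x68 → $104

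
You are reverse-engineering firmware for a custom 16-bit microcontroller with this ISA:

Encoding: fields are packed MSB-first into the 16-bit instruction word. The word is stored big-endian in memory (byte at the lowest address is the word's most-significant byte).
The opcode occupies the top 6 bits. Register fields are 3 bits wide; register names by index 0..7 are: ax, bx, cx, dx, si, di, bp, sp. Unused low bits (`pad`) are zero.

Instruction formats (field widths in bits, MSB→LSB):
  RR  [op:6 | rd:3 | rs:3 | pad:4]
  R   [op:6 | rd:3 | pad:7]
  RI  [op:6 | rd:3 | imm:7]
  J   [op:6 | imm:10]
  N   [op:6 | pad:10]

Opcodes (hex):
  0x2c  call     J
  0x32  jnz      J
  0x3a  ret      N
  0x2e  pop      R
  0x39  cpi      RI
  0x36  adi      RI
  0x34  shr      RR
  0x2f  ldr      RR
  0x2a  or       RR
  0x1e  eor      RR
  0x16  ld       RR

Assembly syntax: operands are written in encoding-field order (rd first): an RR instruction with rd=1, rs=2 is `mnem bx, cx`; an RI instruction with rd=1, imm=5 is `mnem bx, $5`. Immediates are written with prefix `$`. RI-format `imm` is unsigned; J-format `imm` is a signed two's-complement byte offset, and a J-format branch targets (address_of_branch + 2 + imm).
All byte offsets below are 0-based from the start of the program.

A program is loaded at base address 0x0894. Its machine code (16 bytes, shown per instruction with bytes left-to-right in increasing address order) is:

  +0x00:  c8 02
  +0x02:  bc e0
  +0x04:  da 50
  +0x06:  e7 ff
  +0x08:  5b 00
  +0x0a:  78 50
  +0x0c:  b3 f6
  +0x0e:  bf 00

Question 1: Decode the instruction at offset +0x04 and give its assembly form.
[04] da 50 → 0xda50
  opcode bits[15:10]=0x36: adi/RI
  rd@[9:7]=0x4 ⇒ si
  imm@[6:0]=0x50 ⇒ $80

adi si, $80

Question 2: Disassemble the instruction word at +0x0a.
eor ax, di

[0a] 78 50 → 0x7850
  op=0x7850>>10=0x1e ⇒ eor (RR)
  [9:7] rd=0 = ax
  [6:4] rs=5 = di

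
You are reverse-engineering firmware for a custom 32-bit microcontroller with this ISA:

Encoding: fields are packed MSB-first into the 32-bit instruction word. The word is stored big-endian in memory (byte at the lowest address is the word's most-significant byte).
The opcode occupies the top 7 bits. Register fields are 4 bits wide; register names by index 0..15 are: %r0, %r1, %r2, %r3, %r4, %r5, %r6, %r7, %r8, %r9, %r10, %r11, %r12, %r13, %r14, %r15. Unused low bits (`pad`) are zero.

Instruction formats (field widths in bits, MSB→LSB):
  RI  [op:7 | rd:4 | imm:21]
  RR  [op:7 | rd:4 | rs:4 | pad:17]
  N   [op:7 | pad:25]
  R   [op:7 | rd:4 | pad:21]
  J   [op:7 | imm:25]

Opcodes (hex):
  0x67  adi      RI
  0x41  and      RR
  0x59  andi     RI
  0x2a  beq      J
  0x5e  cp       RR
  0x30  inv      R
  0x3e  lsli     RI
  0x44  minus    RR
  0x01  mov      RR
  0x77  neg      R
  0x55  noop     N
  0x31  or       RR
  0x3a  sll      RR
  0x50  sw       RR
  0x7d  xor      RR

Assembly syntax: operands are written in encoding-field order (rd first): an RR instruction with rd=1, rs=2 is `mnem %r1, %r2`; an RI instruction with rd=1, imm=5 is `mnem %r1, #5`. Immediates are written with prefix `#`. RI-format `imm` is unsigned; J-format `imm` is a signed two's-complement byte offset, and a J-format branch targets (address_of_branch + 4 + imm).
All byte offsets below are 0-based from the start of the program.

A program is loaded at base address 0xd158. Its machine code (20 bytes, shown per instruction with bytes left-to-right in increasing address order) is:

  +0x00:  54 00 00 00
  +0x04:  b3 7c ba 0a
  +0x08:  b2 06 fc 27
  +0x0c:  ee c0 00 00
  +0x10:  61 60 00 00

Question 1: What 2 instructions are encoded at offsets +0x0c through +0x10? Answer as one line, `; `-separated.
neg %r6; inv %r11

off 0x0c: read ee c0 00 00 as big → 0xeec00000
  op=0xeec00000>>25=0x77 ⇒ neg (R)
  [24:21] rd=6 = %r6
off 0x10: read 61 60 00 00 as big → 0x61600000
  op=0x61600000>>25=0x30 ⇒ inv (R)
  [24:21] rd=11 = %r11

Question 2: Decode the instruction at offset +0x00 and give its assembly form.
+0x00: 54 00 00 00 ⇒ word 0x54000000 (big)
  top 7b → 0x2a → beq [J]
  imm@[24:0]=0x0 ⇒ #0

beq #0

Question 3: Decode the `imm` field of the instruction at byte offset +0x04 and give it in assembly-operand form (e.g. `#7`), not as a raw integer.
#1882634

[04] b3 7c ba 0a → 0xb37cba0a
  opcode bits[31:25]=0x59: andi/RI
  rd@[24:21]=0xb ⇒ %r11
  imm@[20:0]=0x1cba0a ⇒ #1882634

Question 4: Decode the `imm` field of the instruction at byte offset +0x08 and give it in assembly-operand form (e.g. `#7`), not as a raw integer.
@+08  big-endian(b2 06 fc 27) = 0xb206fc27
  op=0xb206fc27>>25=0x59 ⇒ andi (RI)
  rd@[24:21]=0x0 ⇒ %r0
  imm@[20:0]=0x6fc27 ⇒ #457767

#457767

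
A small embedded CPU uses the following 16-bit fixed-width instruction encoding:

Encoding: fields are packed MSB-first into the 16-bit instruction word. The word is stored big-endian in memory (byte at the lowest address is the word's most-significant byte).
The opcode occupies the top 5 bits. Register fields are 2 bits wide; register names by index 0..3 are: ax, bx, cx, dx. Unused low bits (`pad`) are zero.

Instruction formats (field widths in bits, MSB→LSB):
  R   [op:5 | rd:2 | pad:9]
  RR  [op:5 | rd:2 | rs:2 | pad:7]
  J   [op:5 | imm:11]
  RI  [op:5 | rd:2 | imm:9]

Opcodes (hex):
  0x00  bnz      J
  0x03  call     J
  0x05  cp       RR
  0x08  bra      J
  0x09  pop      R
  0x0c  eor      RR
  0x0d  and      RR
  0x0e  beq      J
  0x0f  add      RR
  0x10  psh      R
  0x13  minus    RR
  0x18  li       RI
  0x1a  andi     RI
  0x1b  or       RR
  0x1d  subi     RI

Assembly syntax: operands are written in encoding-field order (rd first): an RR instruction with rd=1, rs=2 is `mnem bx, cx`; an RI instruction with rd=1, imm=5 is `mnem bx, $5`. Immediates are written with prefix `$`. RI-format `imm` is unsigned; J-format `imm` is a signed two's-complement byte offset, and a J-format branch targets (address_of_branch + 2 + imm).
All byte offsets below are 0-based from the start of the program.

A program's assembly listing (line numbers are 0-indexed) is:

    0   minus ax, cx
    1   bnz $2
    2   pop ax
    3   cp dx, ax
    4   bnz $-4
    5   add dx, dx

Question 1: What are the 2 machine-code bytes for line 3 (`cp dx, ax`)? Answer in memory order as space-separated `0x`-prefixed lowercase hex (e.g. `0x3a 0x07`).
0x2e 0x00

3. cp fields op=0x5:5|rd=3:2|rs=0:2|pad=0:7 → word 2e00h → 2e 00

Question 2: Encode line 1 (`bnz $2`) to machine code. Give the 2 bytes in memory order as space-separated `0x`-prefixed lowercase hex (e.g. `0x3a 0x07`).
line 1 (bnz): pack op=0x0:5|imm=2:11 = 0x0002; big→ 00 02

0x00 0x02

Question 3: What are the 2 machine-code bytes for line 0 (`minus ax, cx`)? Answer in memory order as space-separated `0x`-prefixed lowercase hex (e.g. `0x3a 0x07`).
0x99 0x00

0. minus fields op=0x13:5|rd=0:2|rs=2:2|pad=0:7 → word 9900h → 99 00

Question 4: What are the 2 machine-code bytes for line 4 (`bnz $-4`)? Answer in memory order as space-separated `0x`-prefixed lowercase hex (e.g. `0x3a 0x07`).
0x07 0xfc

L4: bnz op=0x0:5|imm=-4:11 ⇒ 0x07fc ⇒ big 07 fc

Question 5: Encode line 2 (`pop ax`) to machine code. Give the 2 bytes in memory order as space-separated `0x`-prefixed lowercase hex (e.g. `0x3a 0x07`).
L2: pop op=0x9:5|rd=0:2|pad=0:9 ⇒ 0x4800 ⇒ big 48 00

0x48 0x00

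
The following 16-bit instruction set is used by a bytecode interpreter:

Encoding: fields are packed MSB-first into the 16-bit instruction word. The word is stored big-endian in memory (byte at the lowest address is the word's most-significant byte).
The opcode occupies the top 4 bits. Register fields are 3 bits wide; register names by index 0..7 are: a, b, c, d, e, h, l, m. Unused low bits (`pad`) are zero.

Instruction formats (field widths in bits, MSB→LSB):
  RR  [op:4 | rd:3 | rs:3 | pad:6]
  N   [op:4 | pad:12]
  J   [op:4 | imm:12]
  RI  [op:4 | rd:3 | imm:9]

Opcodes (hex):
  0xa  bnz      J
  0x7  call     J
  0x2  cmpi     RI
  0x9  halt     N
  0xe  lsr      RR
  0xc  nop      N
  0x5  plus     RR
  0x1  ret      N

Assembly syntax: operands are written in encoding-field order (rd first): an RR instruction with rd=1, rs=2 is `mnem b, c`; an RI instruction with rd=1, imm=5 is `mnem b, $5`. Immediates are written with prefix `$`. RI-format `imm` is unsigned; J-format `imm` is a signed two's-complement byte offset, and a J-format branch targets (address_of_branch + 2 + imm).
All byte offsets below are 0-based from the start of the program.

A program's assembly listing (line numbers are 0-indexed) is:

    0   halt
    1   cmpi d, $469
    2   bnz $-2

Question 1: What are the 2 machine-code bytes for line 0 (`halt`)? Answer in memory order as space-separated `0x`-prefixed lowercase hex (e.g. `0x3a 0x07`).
0x90 0x00

L0: halt op=0x9:4|pad=0:12 ⇒ 0x9000 ⇒ big 90 00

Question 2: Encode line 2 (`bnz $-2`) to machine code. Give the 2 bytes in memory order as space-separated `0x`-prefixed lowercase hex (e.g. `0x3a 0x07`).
L2: bnz op=0xa:4|imm=-2:12 ⇒ 0xaffe ⇒ big af fe

0xaf 0xfe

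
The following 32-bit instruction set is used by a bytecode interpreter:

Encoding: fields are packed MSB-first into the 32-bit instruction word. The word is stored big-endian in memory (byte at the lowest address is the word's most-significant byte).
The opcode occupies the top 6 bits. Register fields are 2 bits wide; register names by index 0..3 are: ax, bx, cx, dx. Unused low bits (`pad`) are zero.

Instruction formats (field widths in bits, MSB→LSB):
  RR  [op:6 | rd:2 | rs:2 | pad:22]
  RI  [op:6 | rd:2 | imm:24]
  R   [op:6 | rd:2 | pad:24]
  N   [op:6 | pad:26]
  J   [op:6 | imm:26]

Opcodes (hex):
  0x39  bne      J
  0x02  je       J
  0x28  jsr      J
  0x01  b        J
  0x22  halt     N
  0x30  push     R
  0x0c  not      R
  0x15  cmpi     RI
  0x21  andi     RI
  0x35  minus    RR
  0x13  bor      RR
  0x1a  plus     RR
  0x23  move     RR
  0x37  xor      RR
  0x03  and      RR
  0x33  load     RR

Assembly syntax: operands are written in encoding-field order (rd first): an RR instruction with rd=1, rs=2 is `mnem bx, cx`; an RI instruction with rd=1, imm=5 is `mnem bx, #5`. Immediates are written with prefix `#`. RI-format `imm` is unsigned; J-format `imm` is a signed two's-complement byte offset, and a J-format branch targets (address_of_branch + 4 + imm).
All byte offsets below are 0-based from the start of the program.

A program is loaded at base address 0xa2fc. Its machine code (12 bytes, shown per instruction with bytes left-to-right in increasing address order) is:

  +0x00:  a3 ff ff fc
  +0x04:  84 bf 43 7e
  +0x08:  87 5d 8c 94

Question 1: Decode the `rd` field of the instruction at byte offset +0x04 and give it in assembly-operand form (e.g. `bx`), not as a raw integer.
ax

[04] 84 bf 43 7e → 0x84bf437e
  opcode bits[31:26]=0x21: andi/RI
  rd@[25:24]=0x0 ⇒ ax
  imm@[23:0]=0xbf437e ⇒ #12534654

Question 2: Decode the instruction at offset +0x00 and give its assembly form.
off 0x00: read a3 ff ff fc as big → 0xa3fffffc
  opcode bits[31:26]=0x28: jsr/J
  [25:0] imm=67108860 (s26→-4) = #-4

jsr #-4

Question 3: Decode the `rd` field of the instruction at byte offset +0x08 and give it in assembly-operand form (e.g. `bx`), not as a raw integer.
+0x08: 87 5d 8c 94 ⇒ word 0x875d8c94 (big)
  top 6b → 0x21 → andi [RI]
  rd: (w>>24)&0x3=0x3 → dx
  imm: (w>>0)&0xffffff=0x5d8c94 → #6130836

dx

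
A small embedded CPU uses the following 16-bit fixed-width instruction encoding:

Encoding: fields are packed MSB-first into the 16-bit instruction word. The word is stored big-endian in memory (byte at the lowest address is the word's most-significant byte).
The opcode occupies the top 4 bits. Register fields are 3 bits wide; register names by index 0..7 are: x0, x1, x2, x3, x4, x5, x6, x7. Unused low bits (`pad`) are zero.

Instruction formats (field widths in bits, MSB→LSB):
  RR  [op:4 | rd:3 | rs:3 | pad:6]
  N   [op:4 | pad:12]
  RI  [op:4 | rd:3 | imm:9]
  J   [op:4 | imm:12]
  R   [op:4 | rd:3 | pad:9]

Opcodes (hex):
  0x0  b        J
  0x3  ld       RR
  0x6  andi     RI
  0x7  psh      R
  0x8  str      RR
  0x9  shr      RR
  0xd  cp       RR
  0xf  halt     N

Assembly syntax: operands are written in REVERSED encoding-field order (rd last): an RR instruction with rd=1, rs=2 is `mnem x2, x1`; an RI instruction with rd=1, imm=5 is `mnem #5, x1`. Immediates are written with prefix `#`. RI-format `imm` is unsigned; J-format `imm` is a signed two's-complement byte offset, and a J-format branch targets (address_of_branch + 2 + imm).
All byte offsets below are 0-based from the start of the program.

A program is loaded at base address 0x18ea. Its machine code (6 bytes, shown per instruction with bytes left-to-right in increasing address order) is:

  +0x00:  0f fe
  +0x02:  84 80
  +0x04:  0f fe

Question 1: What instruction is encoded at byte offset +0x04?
b #-2

off 0x04: read 0f fe as big → 0x0ffe
  top 4b → 0x0 → b [J]
  imm: (w>>0)&0xfff=0xffe (s12→-2) → #-2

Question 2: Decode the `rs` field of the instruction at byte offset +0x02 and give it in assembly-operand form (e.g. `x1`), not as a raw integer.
x2

@+02  big-endian(84 80) = 0x8480
  op=0x8480>>12=0x8 ⇒ str (RR)
  [11:9] rd=2 = x2
  [8:6] rs=2 = x2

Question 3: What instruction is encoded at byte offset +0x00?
[00] 0f fe → 0x0ffe
  top 4b → 0x0 → b [J]
  imm@[11:0]=0xffe (s12→-2) ⇒ #-2

b #-2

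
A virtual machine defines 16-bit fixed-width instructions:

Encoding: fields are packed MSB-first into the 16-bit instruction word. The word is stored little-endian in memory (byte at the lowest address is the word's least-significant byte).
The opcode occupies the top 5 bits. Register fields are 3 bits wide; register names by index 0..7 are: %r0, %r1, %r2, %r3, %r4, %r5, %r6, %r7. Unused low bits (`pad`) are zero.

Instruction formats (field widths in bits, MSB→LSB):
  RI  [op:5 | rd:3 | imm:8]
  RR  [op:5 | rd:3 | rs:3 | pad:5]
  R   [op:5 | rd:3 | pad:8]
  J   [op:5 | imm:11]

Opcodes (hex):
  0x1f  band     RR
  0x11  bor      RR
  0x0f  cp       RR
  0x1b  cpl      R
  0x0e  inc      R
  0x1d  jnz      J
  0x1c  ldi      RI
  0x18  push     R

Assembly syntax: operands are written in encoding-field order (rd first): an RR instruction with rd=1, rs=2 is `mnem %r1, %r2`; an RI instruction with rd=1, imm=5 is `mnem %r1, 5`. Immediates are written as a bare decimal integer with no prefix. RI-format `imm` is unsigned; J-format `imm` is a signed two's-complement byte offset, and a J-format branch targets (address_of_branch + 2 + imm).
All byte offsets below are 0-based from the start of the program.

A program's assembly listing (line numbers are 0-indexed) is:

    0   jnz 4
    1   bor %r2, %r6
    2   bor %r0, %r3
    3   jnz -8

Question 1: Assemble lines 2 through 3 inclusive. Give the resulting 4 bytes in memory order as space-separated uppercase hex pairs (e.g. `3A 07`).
line 2 (bor): pack op=0x11:5|rd=0:3|rs=3:3|pad=0:5 = 0x8860; little→ 60 88
line 3 (jnz): pack op=0x1d:5|imm=-8:11 = 0xeff8; little→ f8 ef

60 88 F8 EF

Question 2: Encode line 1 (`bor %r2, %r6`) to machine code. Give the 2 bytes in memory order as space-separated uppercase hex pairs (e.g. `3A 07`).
C0 8A

L1: bor op=0x11:5|rd=2:3|rs=6:3|pad=0:5 ⇒ 0x8ac0 ⇒ little c0 8a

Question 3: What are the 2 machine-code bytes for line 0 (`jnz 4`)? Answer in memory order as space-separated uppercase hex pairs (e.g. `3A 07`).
line 0 (jnz): pack op=0x1d:5|imm=4:11 = 0xe804; little→ 04 e8

04 E8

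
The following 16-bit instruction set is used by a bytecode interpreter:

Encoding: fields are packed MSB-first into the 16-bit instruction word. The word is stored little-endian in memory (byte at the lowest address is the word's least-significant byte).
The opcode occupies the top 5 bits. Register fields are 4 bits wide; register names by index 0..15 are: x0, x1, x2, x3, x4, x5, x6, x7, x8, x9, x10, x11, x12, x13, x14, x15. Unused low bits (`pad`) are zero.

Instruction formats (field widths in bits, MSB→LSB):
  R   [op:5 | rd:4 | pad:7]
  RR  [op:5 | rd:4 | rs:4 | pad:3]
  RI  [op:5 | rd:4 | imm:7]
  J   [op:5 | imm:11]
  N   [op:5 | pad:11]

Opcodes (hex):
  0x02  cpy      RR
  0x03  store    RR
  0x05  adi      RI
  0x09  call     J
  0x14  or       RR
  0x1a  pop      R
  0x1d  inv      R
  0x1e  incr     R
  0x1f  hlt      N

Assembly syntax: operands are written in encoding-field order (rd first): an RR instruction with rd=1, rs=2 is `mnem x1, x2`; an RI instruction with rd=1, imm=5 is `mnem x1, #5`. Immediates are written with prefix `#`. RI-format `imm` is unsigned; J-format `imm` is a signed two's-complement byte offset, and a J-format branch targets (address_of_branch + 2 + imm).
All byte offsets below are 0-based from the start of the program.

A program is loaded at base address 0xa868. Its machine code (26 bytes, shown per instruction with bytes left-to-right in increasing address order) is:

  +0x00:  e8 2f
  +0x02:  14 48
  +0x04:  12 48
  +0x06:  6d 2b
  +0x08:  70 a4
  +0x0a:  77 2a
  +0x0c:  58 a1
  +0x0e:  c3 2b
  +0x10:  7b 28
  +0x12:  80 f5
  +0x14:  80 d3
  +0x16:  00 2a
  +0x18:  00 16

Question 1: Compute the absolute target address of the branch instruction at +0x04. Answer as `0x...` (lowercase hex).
0xa880

+0x04: 12 48 ⇒ word 0x4812 (little)
  opcode bits[15:11]=0x9: call/J
  imm@[10:0]=0x12 ⇒ #18
  target = base 0xa868 + off 0x04 + 2 + imm 18 = 0xa880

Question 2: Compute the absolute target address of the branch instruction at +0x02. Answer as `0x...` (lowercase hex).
[02] 14 48 → 0x4814
  top 5b → 0x9 → call [J]
  [10:0] imm=20 = #20
  target = base 0xa868 + off 0x02 + 2 + imm 20 = 0xa880

0xa880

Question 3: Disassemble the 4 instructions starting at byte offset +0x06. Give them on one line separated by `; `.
[06] 6d 2b → 0x2b6d
  top 5b → 0x5 → adi [RI]
  rd@[10:7]=0x6 ⇒ x6
  imm@[6:0]=0x6d ⇒ #109
[08] 70 a4 → 0xa470
  top 5b → 0x14 → or [RR]
  rd@[10:7]=0x8 ⇒ x8
  rs@[6:3]=0xe ⇒ x14
[0a] 77 2a → 0x2a77
  top 5b → 0x5 → adi [RI]
  rd@[10:7]=0x4 ⇒ x4
  imm@[6:0]=0x77 ⇒ #119
[0c] 58 a1 → 0xa158
  top 5b → 0x14 → or [RR]
  rd@[10:7]=0x2 ⇒ x2
  rs@[6:3]=0xb ⇒ x11

adi x6, #109; or x8, x14; adi x4, #119; or x2, x11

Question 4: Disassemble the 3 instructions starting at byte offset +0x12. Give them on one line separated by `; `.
+0x12: 80 f5 ⇒ word 0xf580 (little)
  opcode bits[15:11]=0x1e: incr/R
  rd@[10:7]=0xb ⇒ x11
+0x14: 80 d3 ⇒ word 0xd380 (little)
  opcode bits[15:11]=0x1a: pop/R
  rd@[10:7]=0x7 ⇒ x7
+0x16: 00 2a ⇒ word 0x2a00 (little)
  opcode bits[15:11]=0x5: adi/RI
  rd@[10:7]=0x4 ⇒ x4
  imm@[6:0]=0x0 ⇒ #0

incr x11; pop x7; adi x4, #0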